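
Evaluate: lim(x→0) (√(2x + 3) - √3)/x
This is a standard limit.

Factor or rationalize the expression:
  lim(x→0) (√(2x + 3) - √3)/x = sqrt(3)/3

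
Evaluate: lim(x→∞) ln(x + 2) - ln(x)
This is an ∞-∞ indeterminate form.

Combine fractions or rationalize to convert ∞-∞ to 0/0 form:
  lim(x→∞) ln(x + 2) - ln(x) = 0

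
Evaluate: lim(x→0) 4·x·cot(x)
This is a 0·∞ indeterminate form.

Rewrite 0·∞ as a quotient (0/0 or ∞/∞ form), then apply L'Hôpital's rule:
  lim(x→0) 4·x·cot(x) = 4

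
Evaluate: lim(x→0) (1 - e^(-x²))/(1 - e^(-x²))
This is a 0/0 indeterminate form.

Apply L'Hôpital's rule: differentiate numerator and denominator separately.
  f(x) = 1 - e^(-x^2)   ⇒   f'(x) = 2·x·e^(-x^2)
  g(x) = 1 - e^(-x^2)   ⇒   g'(x) = 2·x·e^(-x^2)
  lim(x→0) f'(x)/g'(x) = lim(x→0) (2·x·e^(-x^2))/(2·x·e^(-x^2))
  = 1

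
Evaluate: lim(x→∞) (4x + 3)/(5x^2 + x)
This is an ∞/∞ indeterminate form.

Apply L'Hôpital's rule: differentiate numerator and denominator separately.
  f(x) = 4·x + 3   ⇒   f'(x) = 4
  g(x) = 5·x^2 + x   ⇒   g'(x) = 10·x + 1
  lim(x→∞) f'(x)/g'(x) = lim(x→∞) (4)/(10·x + 1)
  = 0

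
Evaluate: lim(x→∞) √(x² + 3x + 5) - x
This is an ∞-∞ indeterminate form.

Combine fractions or rationalize to convert ∞-∞ to 0/0 form:
  lim(x→∞) √(x² + 3x + 5) - x = 3/2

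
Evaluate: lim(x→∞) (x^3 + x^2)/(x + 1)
This is an ∞/∞ indeterminate form.

Apply L'Hôpital's rule: differentiate numerator and denominator separately.
  f(x) = x^3 + x^2   ⇒   f'(x) = 3·x^2 + 2·x
  g(x) = x + 1   ⇒   g'(x) = 1
  lim(x→∞) f'(x)/g'(x) = lim(x→∞) (3·x^2 + 2·x)/(1)
  = ∞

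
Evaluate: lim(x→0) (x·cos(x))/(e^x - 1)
This is a 0/0 indeterminate form.

Apply L'Hôpital's rule: differentiate numerator and denominator separately.
  f(x) = x·cos(x)   ⇒   f'(x) = -x·sin(x) + cos(x)
  g(x) = e^(x) - 1   ⇒   g'(x) = e^(x)
  lim(x→0) f'(x)/g'(x) = lim(x→0) (-x·sin(x) + cos(x))/(e^(x))
  = 1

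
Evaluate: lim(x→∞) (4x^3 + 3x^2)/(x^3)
This is an ∞/∞ indeterminate form.

Apply L'Hôpital's rule: differentiate numerator and denominator separately.
  f(x) = 4·x^3 + 3·x^2   ⇒   f'(x) = 12·x^2 + 6·x
  g(x) = x^3   ⇒   g'(x) = 3·x^2
  lim(x→∞) f'(x)/g'(x) = lim(x→∞) (12·x^2 + 6·x)/(3·x^2)
  = 4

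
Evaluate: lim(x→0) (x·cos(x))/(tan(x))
This is a 0/0 indeterminate form.

Apply L'Hôpital's rule: differentiate numerator and denominator separately.
  f(x) = x·cos(x)   ⇒   f'(x) = -x·sin(x) + cos(x)
  g(x) = tan(x)   ⇒   g'(x) = tan(x)^2 + 1
  lim(x→0) f'(x)/g'(x) = lim(x→0) (-x·sin(x) + cos(x))/(tan(x)^2 + 1)
  = 1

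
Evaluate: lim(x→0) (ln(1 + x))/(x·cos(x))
This is a 0/0 indeterminate form.

Apply L'Hôpital's rule: differentiate numerator and denominator separately.
  f(x) = ln(x + 1)   ⇒   f'(x) = 1/(x + 1)
  g(x) = x·cos(x)   ⇒   g'(x) = -x·sin(x) + cos(x)
  lim(x→0) f'(x)/g'(x) = lim(x→0) (1/(x + 1))/(-x·sin(x) + cos(x))
  = 1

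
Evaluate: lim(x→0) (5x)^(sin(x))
This is an exponential indeterminate form.

For exponential indeterminate forms, take the natural log:
  Let L = lim(x→0) (5x)^(sin(x))
  Then ln(L) = lim(x→0) [exponent × ln(base)]
  Evaluate using L'Hôpital or standard limits, then exponentiate.
  L = 1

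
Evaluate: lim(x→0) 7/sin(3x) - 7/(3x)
This is an ∞-∞ indeterminate form.

Combine fractions or rationalize to convert ∞-∞ to 0/0 form:
  lim(x→0) 7/sin(3x) - 7/(3x) = 0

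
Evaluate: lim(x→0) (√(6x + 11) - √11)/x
This is a standard limit.

Factor or rationalize the expression:
  lim(x→0) (√(6x + 11) - √11)/x = 3·sqrt(11)/11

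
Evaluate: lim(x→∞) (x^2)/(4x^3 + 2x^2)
This is an ∞/∞ indeterminate form.

Apply L'Hôpital's rule: differentiate numerator and denominator separately.
  f(x) = x^2   ⇒   f'(x) = 2·x
  g(x) = 4·x^3 + 2·x^2   ⇒   g'(x) = 12·x^2 + 4·x
  lim(x→∞) f'(x)/g'(x) = lim(x→∞) (2·x)/(12·x^2 + 4·x)
  = 0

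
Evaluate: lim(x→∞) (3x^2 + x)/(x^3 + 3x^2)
This is an ∞/∞ indeterminate form.

Apply L'Hôpital's rule: differentiate numerator and denominator separately.
  f(x) = 3·x^2 + x   ⇒   f'(x) = 6·x + 1
  g(x) = x^3 + 3·x^2   ⇒   g'(x) = 3·x^2 + 6·x
  lim(x→∞) f'(x)/g'(x) = lim(x→∞) (6·x + 1)/(3·x^2 + 6·x)
  = 0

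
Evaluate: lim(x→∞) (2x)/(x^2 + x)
This is an ∞/∞ indeterminate form.

Apply L'Hôpital's rule: differentiate numerator and denominator separately.
  f(x) = 2·x   ⇒   f'(x) = 2
  g(x) = x^2 + x   ⇒   g'(x) = 2·x + 1
  lim(x→∞) f'(x)/g'(x) = lim(x→∞) (2)/(2·x + 1)
  = 0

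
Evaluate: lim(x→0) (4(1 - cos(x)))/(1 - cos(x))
This is a 0/0 indeterminate form.

Apply L'Hôpital's rule: differentiate numerator and denominator separately.
  f(x) = 4 - 4·cos(x)   ⇒   f'(x) = 4·sin(x)
  g(x) = 1 - cos(x)   ⇒   g'(x) = sin(x)
  lim(x→0) f'(x)/g'(x) = lim(x→0) (4·sin(x))/(sin(x))
  = 4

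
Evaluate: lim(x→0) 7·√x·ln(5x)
This is a 0·∞ indeterminate form.

Rewrite 0·∞ as a quotient (0/0 or ∞/∞ form), then apply L'Hôpital's rule:
  lim(x→0) 7·√x·ln(5x) = 0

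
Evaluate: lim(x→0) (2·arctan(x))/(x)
This is a 0/0 indeterminate form.

Apply L'Hôpital's rule: differentiate numerator and denominator separately.
  f(x) = 2·atan(x)   ⇒   f'(x) = 2/(x^2 + 1)
  g(x) = x   ⇒   g'(x) = 1
  lim(x→0) f'(x)/g'(x) = lim(x→0) (2/(x^2 + 1))/(1)
  = 2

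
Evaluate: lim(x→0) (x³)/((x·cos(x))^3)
This is a 0/0 indeterminate form.

Apply L'Hôpital's rule: differentiate numerator and denominator separately.
  f(x) = x^3   ⇒   f'(x) = 3·x^2
  g(x) = x^3·cos(x)^3   ⇒   g'(x) = -3·x^3·sin(x)·cos(x)^2 + 3·x^2·cos(x)^3
  lim(x→0) f'(x)/g'(x) = lim(x→0) (3·x^2)/(-3·x^3·sin(x)·cos(x)^2 + 3·x^2·cos(x)^3)
  = 1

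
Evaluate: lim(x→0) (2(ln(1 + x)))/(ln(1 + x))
This is a 0/0 indeterminate form.

Apply L'Hôpital's rule: differentiate numerator and denominator separately.
  f(x) = 2·ln(x + 1)   ⇒   f'(x) = 2/(x + 1)
  g(x) = ln(x + 1)   ⇒   g'(x) = 1/(x + 1)
  lim(x→0) f'(x)/g'(x) = lim(x→0) (2/(x + 1))/(1/(x + 1))
  = 2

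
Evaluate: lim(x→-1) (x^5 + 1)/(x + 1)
This is a standard limit.

Factor or rationalize the expression:
  lim(x→-1) (x^5 + 1)/(x + 1) = 5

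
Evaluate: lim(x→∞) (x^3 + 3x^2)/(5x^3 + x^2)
This is an ∞/∞ indeterminate form.

Apply L'Hôpital's rule: differentiate numerator and denominator separately.
  f(x) = x^3 + 3·x^2   ⇒   f'(x) = 3·x^2 + 6·x
  g(x) = 5·x^3 + x^2   ⇒   g'(x) = 15·x^2 + 2·x
  lim(x→∞) f'(x)/g'(x) = lim(x→∞) (3·x^2 + 6·x)/(15·x^2 + 2·x)
  = 1/5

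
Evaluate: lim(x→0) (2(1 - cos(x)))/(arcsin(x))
This is a 0/0 indeterminate form.

Apply L'Hôpital's rule: differentiate numerator and denominator separately.
  f(x) = 2 - 2·cos(x)   ⇒   f'(x) = 2·sin(x)
  g(x) = asin(x)   ⇒   g'(x) = 1/sqrt(1 - x^2)
  lim(x→0) f'(x)/g'(x) = lim(x→0) (2·sin(x))/(1/sqrt(1 - x^2))
  = 0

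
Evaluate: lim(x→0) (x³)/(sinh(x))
This is a 0/0 indeterminate form.

Apply L'Hôpital's rule: differentiate numerator and denominator separately.
  f(x) = x^3   ⇒   f'(x) = 3·x^2
  g(x) = sinh(x)   ⇒   g'(x) = cosh(x)
  lim(x→0) f'(x)/g'(x) = lim(x→0) (3·x^2)/(cosh(x))
  = 0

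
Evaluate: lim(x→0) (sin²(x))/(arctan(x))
This is a 0/0 indeterminate form.

Apply L'Hôpital's rule: differentiate numerator and denominator separately.
  f(x) = sin(x)^2   ⇒   f'(x) = 2·sin(x)·cos(x)
  g(x) = atan(x)   ⇒   g'(x) = 1/(x^2 + 1)
  lim(x→0) f'(x)/g'(x) = lim(x→0) (2·sin(x)·cos(x))/(1/(x^2 + 1))
  = 0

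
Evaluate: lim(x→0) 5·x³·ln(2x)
This is a 0·∞ indeterminate form.

Rewrite 0·∞ as a quotient (0/0 or ∞/∞ form), then apply L'Hôpital's rule:
  lim(x→0) 5·x³·ln(2x) = 0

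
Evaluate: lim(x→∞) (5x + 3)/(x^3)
This is an ∞/∞ indeterminate form.

Apply L'Hôpital's rule: differentiate numerator and denominator separately.
  f(x) = 5·x + 3   ⇒   f'(x) = 5
  g(x) = x^3   ⇒   g'(x) = 3·x^2
  lim(x→∞) f'(x)/g'(x) = lim(x→∞) (5)/(3·x^2)
  = 0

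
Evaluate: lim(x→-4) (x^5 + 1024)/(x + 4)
This is a standard limit.

Factor or rationalize the expression:
  lim(x→-4) (x^5 + 1024)/(x + 4) = 1280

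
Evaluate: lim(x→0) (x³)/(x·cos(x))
This is a 0/0 indeterminate form.

Apply L'Hôpital's rule: differentiate numerator and denominator separately.
  f(x) = x^3   ⇒   f'(x) = 3·x^2
  g(x) = x·cos(x)   ⇒   g'(x) = -x·sin(x) + cos(x)
  lim(x→0) f'(x)/g'(x) = lim(x→0) (3·x^2)/(-x·sin(x) + cos(x))
  = 0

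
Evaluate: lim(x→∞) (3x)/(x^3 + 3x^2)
This is an ∞/∞ indeterminate form.

Apply L'Hôpital's rule: differentiate numerator and denominator separately.
  f(x) = 3·x   ⇒   f'(x) = 3
  g(x) = x^3 + 3·x^2   ⇒   g'(x) = 3·x^2 + 6·x
  lim(x→∞) f'(x)/g'(x) = lim(x→∞) (3)/(3·x^2 + 6·x)
  = 0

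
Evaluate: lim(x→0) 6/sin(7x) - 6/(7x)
This is an ∞-∞ indeterminate form.

Combine fractions or rationalize to convert ∞-∞ to 0/0 form:
  lim(x→0) 6/sin(7x) - 6/(7x) = 0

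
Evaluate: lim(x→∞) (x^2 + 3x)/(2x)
This is an ∞/∞ indeterminate form.

Apply L'Hôpital's rule: differentiate numerator and denominator separately.
  f(x) = x^2 + 3·x   ⇒   f'(x) = 2·x + 3
  g(x) = 2·x   ⇒   g'(x) = 2
  lim(x→∞) f'(x)/g'(x) = lim(x→∞) (2·x + 3)/(2)
  = ∞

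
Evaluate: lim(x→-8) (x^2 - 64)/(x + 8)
This is a standard limit.

Factor or rationalize the expression:
  lim(x→-8) (x^2 - 64)/(x + 8) = -16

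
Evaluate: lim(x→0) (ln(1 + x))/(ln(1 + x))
This is a 0/0 indeterminate form.

Apply L'Hôpital's rule: differentiate numerator and denominator separately.
  f(x) = ln(x + 1)   ⇒   f'(x) = 1/(x + 1)
  g(x) = ln(x + 1)   ⇒   g'(x) = 1/(x + 1)
  lim(x→0) f'(x)/g'(x) = lim(x→0) (1/(x + 1))/(1/(x + 1))
  = 1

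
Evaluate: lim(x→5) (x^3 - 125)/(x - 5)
This is a standard limit.

Factor or rationalize the expression:
  lim(x→5) (x^3 - 125)/(x - 5) = 75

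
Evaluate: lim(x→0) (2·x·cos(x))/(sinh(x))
This is a 0/0 indeterminate form.

Apply L'Hôpital's rule: differentiate numerator and denominator separately.
  f(x) = 2·x·cos(x)   ⇒   f'(x) = -2·x·sin(x) + 2·cos(x)
  g(x) = sinh(x)   ⇒   g'(x) = cosh(x)
  lim(x→0) f'(x)/g'(x) = lim(x→0) (-2·x·sin(x) + 2·cos(x))/(cosh(x))
  = 2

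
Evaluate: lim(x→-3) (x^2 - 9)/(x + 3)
This is a standard limit.

Factor or rationalize the expression:
  lim(x→-3) (x^2 - 9)/(x + 3) = -6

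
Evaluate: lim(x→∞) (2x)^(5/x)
This is an exponential indeterminate form.

For exponential indeterminate forms, take the natural log:
  Let L = lim(x→∞) (2x)^(5/x)
  Then ln(L) = lim(x→∞) [exponent × ln(base)]
  Evaluate using L'Hôpital or standard limits, then exponentiate.
  L = 1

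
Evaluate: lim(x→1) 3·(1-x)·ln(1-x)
This is a 0·∞ indeterminate form.

Rewrite 0·∞ as a quotient (0/0 or ∞/∞ form), then apply L'Hôpital's rule:
  lim(x→1) 3·(1-x)·ln(1-x) = 0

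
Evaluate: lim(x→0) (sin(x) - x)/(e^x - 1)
This is a 0/0 indeterminate form.

Apply L'Hôpital's rule: differentiate numerator and denominator separately.
  f(x) = -x + sin(x)   ⇒   f'(x) = cos(x) - 1
  g(x) = e^(x) - 1   ⇒   g'(x) = e^(x)
  lim(x→0) f'(x)/g'(x) = lim(x→0) (cos(x) - 1)/(e^(x))
  = 0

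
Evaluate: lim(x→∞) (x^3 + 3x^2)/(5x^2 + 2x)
This is an ∞/∞ indeterminate form.

Apply L'Hôpital's rule: differentiate numerator and denominator separately.
  f(x) = x^3 + 3·x^2   ⇒   f'(x) = 3·x^2 + 6·x
  g(x) = 5·x^2 + 2·x   ⇒   g'(x) = 10·x + 2
  lim(x→∞) f'(x)/g'(x) = lim(x→∞) (3·x^2 + 6·x)/(10·x + 2)
  = ∞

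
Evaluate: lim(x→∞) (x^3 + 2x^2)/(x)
This is an ∞/∞ indeterminate form.

Apply L'Hôpital's rule: differentiate numerator and denominator separately.
  f(x) = x^3 + 2·x^2   ⇒   f'(x) = 3·x^2 + 4·x
  g(x) = x   ⇒   g'(x) = 1
  lim(x→∞) f'(x)/g'(x) = lim(x→∞) (3·x^2 + 4·x)/(1)
  = ∞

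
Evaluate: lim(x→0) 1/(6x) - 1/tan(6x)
This is an ∞-∞ indeterminate form.

Combine fractions or rationalize to convert ∞-∞ to 0/0 form:
  lim(x→0) 1/(6x) - 1/tan(6x) = 0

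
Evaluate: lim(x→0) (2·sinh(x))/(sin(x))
This is a 0/0 indeterminate form.

Apply L'Hôpital's rule: differentiate numerator and denominator separately.
  f(x) = 2·sinh(x)   ⇒   f'(x) = 2·cosh(x)
  g(x) = sin(x)   ⇒   g'(x) = cos(x)
  lim(x→0) f'(x)/g'(x) = lim(x→0) (2·cosh(x))/(cos(x))
  = 2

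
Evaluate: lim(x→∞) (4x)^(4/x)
This is an exponential indeterminate form.

For exponential indeterminate forms, take the natural log:
  Let L = lim(x→∞) (4x)^(4/x)
  Then ln(L) = lim(x→∞) [exponent × ln(base)]
  Evaluate using L'Hôpital or standard limits, then exponentiate.
  L = 1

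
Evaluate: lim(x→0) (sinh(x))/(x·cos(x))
This is a 0/0 indeterminate form.

Apply L'Hôpital's rule: differentiate numerator and denominator separately.
  f(x) = sinh(x)   ⇒   f'(x) = cosh(x)
  g(x) = x·cos(x)   ⇒   g'(x) = -x·sin(x) + cos(x)
  lim(x→0) f'(x)/g'(x) = lim(x→0) (cosh(x))/(-x·sin(x) + cos(x))
  = 1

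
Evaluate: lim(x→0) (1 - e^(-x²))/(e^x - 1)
This is a 0/0 indeterminate form.

Apply L'Hôpital's rule: differentiate numerator and denominator separately.
  f(x) = 1 - e^(-x^2)   ⇒   f'(x) = 2·x·e^(-x^2)
  g(x) = e^(x) - 1   ⇒   g'(x) = e^(x)
  lim(x→0) f'(x)/g'(x) = lim(x→0) (2·x·e^(-x^2))/(e^(x))
  = 0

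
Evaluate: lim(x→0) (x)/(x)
This is a 0/0 indeterminate form.

Apply L'Hôpital's rule: differentiate numerator and denominator separately.
  f(x) = x   ⇒   f'(x) = 1
  g(x) = x   ⇒   g'(x) = 1
  lim(x→0) f'(x)/g'(x) = lim(x→0) (1)/(1)
  = 1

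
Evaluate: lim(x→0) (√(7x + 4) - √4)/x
This is a standard limit.

Factor or rationalize the expression:
  lim(x→0) (√(7x + 4) - √4)/x = 7/4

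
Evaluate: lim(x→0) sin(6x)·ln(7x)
This is a 0·∞ indeterminate form.

Rewrite 0·∞ as a quotient (0/0 or ∞/∞ form), then apply L'Hôpital's rule:
  lim(x→0) sin(6x)·ln(7x) = 0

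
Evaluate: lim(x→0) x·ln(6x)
This is a 0·∞ indeterminate form.

Rewrite 0·∞ as a quotient (0/0 or ∞/∞ form), then apply L'Hôpital's rule:
  lim(x→0) x·ln(6x) = 0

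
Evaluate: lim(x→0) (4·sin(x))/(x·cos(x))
This is a 0/0 indeterminate form.

Apply L'Hôpital's rule: differentiate numerator and denominator separately.
  f(x) = 4·sin(x)   ⇒   f'(x) = 4·cos(x)
  g(x) = x·cos(x)   ⇒   g'(x) = -x·sin(x) + cos(x)
  lim(x→0) f'(x)/g'(x) = lim(x→0) (4·cos(x))/(-x·sin(x) + cos(x))
  = 4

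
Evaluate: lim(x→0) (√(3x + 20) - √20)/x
This is a standard limit.

Factor or rationalize the expression:
  lim(x→0) (√(3x + 20) - √20)/x = 3·sqrt(5)/20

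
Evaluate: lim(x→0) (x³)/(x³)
This is a 0/0 indeterminate form.

Apply L'Hôpital's rule: differentiate numerator and denominator separately.
  f(x) = x^3   ⇒   f'(x) = 3·x^2
  g(x) = x^3   ⇒   g'(x) = 3·x^2
  lim(x→0) f'(x)/g'(x) = lim(x→0) (3·x^2)/(3·x^2)
  = 1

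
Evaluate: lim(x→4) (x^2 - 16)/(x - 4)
This is a standard limit.

Factor or rationalize the expression:
  lim(x→4) (x^2 - 16)/(x - 4) = 8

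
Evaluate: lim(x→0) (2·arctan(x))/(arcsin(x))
This is a 0/0 indeterminate form.

Apply L'Hôpital's rule: differentiate numerator and denominator separately.
  f(x) = 2·atan(x)   ⇒   f'(x) = 2/(x^2 + 1)
  g(x) = asin(x)   ⇒   g'(x) = 1/sqrt(1 - x^2)
  lim(x→0) f'(x)/g'(x) = lim(x→0) (2/(x^2 + 1))/(1/sqrt(1 - x^2))
  = 2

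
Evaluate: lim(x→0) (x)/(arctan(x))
This is a 0/0 indeterminate form.

Apply L'Hôpital's rule: differentiate numerator and denominator separately.
  f(x) = x   ⇒   f'(x) = 1
  g(x) = atan(x)   ⇒   g'(x) = 1/(x^2 + 1)
  lim(x→0) f'(x)/g'(x) = lim(x→0) (1)/(1/(x^2 + 1))
  = 1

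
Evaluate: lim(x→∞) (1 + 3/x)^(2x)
This is an exponential indeterminate form.

For exponential indeterminate forms, take the natural log:
  Let L = lim(x→∞) (1 + 3/x)^(2x)
  Then ln(L) = lim(x→∞) [exponent × ln(base)]
  Evaluate using L'Hôpital or standard limits, then exponentiate.
  L = e^(6)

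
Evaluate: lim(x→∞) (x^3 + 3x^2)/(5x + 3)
This is an ∞/∞ indeterminate form.

Apply L'Hôpital's rule: differentiate numerator and denominator separately.
  f(x) = x^3 + 3·x^2   ⇒   f'(x) = 3·x^2 + 6·x
  g(x) = 5·x + 3   ⇒   g'(x) = 5
  lim(x→∞) f'(x)/g'(x) = lim(x→∞) (3·x^2 + 6·x)/(5)
  = ∞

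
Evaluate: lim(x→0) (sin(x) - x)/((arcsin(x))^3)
This is a 0/0 indeterminate form.

Apply L'Hôpital's rule: differentiate numerator and denominator separately.
  f(x) = -x + sin(x)   ⇒   f'(x) = cos(x) - 1
  g(x) = asin(x)^3   ⇒   g'(x) = 3·asin(x)^2/sqrt(1 - x^2)
  lim(x→0) f'(x)/g'(x) = lim(x→0) (cos(x) - 1)/(3·asin(x)^2/sqrt(1 - x^2))
  = -1/6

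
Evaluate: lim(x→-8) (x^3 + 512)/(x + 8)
This is a standard limit.

Factor or rationalize the expression:
  lim(x→-8) (x^3 + 512)/(x + 8) = 192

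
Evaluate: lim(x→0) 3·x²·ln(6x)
This is a 0·∞ indeterminate form.

Rewrite 0·∞ as a quotient (0/0 or ∞/∞ form), then apply L'Hôpital's rule:
  lim(x→0) 3·x²·ln(6x) = 0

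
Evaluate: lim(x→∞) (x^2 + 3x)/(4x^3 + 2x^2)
This is an ∞/∞ indeterminate form.

Apply L'Hôpital's rule: differentiate numerator and denominator separately.
  f(x) = x^2 + 3·x   ⇒   f'(x) = 2·x + 3
  g(x) = 4·x^3 + 2·x^2   ⇒   g'(x) = 12·x^2 + 4·x
  lim(x→∞) f'(x)/g'(x) = lim(x→∞) (2·x + 3)/(12·x^2 + 4·x)
  = 0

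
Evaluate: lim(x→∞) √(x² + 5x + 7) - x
This is an ∞-∞ indeterminate form.

Combine fractions or rationalize to convert ∞-∞ to 0/0 form:
  lim(x→∞) √(x² + 5x + 7) - x = 5/2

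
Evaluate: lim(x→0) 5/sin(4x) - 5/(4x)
This is an ∞-∞ indeterminate form.

Combine fractions or rationalize to convert ∞-∞ to 0/0 form:
  lim(x→0) 5/sin(4x) - 5/(4x) = 0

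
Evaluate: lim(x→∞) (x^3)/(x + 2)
This is an ∞/∞ indeterminate form.

Apply L'Hôpital's rule: differentiate numerator and denominator separately.
  f(x) = x^3   ⇒   f'(x) = 3·x^2
  g(x) = x + 2   ⇒   g'(x) = 1
  lim(x→∞) f'(x)/g'(x) = lim(x→∞) (3·x^2)/(1)
  = ∞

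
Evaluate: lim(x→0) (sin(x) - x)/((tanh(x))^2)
This is a 0/0 indeterminate form.

Apply L'Hôpital's rule: differentiate numerator and denominator separately.
  f(x) = -x + sin(x)   ⇒   f'(x) = cos(x) - 1
  g(x) = tanh(x)^2   ⇒   g'(x) = (2 - 2·tanh(x)^2)·tanh(x)
  lim(x→0) f'(x)/g'(x) = lim(x→0) (cos(x) - 1)/((2 - 2·tanh(x)^2)·tanh(x))
  = 0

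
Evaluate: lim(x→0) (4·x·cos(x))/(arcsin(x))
This is a 0/0 indeterminate form.

Apply L'Hôpital's rule: differentiate numerator and denominator separately.
  f(x) = 4·x·cos(x)   ⇒   f'(x) = -4·x·sin(x) + 4·cos(x)
  g(x) = asin(x)   ⇒   g'(x) = 1/sqrt(1 - x^2)
  lim(x→0) f'(x)/g'(x) = lim(x→0) (-4·x·sin(x) + 4·cos(x))/(1/sqrt(1 - x^2))
  = 4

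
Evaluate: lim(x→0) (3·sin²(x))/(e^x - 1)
This is a 0/0 indeterminate form.

Apply L'Hôpital's rule: differentiate numerator and denominator separately.
  f(x) = 3·sin(x)^2   ⇒   f'(x) = 6·sin(x)·cos(x)
  g(x) = e^(x) - 1   ⇒   g'(x) = e^(x)
  lim(x→0) f'(x)/g'(x) = lim(x→0) (6·sin(x)·cos(x))/(e^(x))
  = 0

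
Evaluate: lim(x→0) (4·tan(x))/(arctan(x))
This is a 0/0 indeterminate form.

Apply L'Hôpital's rule: differentiate numerator and denominator separately.
  f(x) = 4·tan(x)   ⇒   f'(x) = 4·tan(x)^2 + 4
  g(x) = atan(x)   ⇒   g'(x) = 1/(x^2 + 1)
  lim(x→0) f'(x)/g'(x) = lim(x→0) (4·tan(x)^2 + 4)/(1/(x^2 + 1))
  = 4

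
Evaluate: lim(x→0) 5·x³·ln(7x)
This is a 0·∞ indeterminate form.

Rewrite 0·∞ as a quotient (0/0 or ∞/∞ form), then apply L'Hôpital's rule:
  lim(x→0) 5·x³·ln(7x) = 0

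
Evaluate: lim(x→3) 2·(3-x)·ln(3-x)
This is a 0·∞ indeterminate form.

Rewrite 0·∞ as a quotient (0/0 or ∞/∞ form), then apply L'Hôpital's rule:
  lim(x→3) 2·(3-x)·ln(3-x) = 0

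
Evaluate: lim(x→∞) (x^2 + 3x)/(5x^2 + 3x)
This is an ∞/∞ indeterminate form.

Apply L'Hôpital's rule: differentiate numerator and denominator separately.
  f(x) = x^2 + 3·x   ⇒   f'(x) = 2·x + 3
  g(x) = 5·x^2 + 3·x   ⇒   g'(x) = 10·x + 3
  lim(x→∞) f'(x)/g'(x) = lim(x→∞) (2·x + 3)/(10·x + 3)
  = 1/5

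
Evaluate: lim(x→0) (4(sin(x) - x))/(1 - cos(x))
This is a 0/0 indeterminate form.

Apply L'Hôpital's rule: differentiate numerator and denominator separately.
  f(x) = -4·x + 4·sin(x)   ⇒   f'(x) = 4·cos(x) - 4
  g(x) = 1 - cos(x)   ⇒   g'(x) = sin(x)
  lim(x→0) f'(x)/g'(x) = lim(x→0) (4·cos(x) - 4)/(sin(x))
  = 0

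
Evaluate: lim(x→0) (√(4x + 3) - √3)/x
This is a standard limit.

Factor or rationalize the expression:
  lim(x→0) (√(4x + 3) - √3)/x = 2·sqrt(3)/3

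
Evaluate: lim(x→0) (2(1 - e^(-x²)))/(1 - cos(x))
This is a 0/0 indeterminate form.

Apply L'Hôpital's rule: differentiate numerator and denominator separately.
  f(x) = 2 - 2·e^(-x^2)   ⇒   f'(x) = 4·x·e^(-x^2)
  g(x) = 1 - cos(x)   ⇒   g'(x) = sin(x)
  lim(x→0) f'(x)/g'(x) = lim(x→0) (4·x·e^(-x^2))/(sin(x))
  = 4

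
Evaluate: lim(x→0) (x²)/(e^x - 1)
This is a 0/0 indeterminate form.

Apply L'Hôpital's rule: differentiate numerator and denominator separately.
  f(x) = x^2   ⇒   f'(x) = 2·x
  g(x) = e^(x) - 1   ⇒   g'(x) = e^(x)
  lim(x→0) f'(x)/g'(x) = lim(x→0) (2·x)/(e^(x))
  = 0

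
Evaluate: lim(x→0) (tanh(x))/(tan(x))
This is a 0/0 indeterminate form.

Apply L'Hôpital's rule: differentiate numerator and denominator separately.
  f(x) = tanh(x)   ⇒   f'(x) = 1 - tanh(x)^2
  g(x) = tan(x)   ⇒   g'(x) = tan(x)^2 + 1
  lim(x→0) f'(x)/g'(x) = lim(x→0) (1 - tanh(x)^2)/(tan(x)^2 + 1)
  = 1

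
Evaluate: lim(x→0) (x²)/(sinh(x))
This is a 0/0 indeterminate form.

Apply L'Hôpital's rule: differentiate numerator and denominator separately.
  f(x) = x^2   ⇒   f'(x) = 2·x
  g(x) = sinh(x)   ⇒   g'(x) = cosh(x)
  lim(x→0) f'(x)/g'(x) = lim(x→0) (2·x)/(cosh(x))
  = 0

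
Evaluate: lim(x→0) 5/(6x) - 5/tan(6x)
This is an ∞-∞ indeterminate form.

Combine fractions or rationalize to convert ∞-∞ to 0/0 form:
  lim(x→0) 5/(6x) - 5/tan(6x) = 0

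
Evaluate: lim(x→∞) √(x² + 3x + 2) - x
This is an ∞-∞ indeterminate form.

Combine fractions or rationalize to convert ∞-∞ to 0/0 form:
  lim(x→∞) √(x² + 3x + 2) - x = 3/2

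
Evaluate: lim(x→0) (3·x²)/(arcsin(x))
This is a 0/0 indeterminate form.

Apply L'Hôpital's rule: differentiate numerator and denominator separately.
  f(x) = 3·x^2   ⇒   f'(x) = 6·x
  g(x) = asin(x)   ⇒   g'(x) = 1/sqrt(1 - x^2)
  lim(x→0) f'(x)/g'(x) = lim(x→0) (6·x)/(1/sqrt(1 - x^2))
  = 0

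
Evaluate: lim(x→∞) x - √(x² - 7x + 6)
This is an ∞-∞ indeterminate form.

Combine fractions or rationalize to convert ∞-∞ to 0/0 form:
  lim(x→∞) x - √(x² - 7x + 6) = 7/2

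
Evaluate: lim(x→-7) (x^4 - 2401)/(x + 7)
This is a standard limit.

Factor or rationalize the expression:
  lim(x→-7) (x^4 - 2401)/(x + 7) = -1372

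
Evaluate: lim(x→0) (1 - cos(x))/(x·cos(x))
This is a 0/0 indeterminate form.

Apply L'Hôpital's rule: differentiate numerator and denominator separately.
  f(x) = 1 - cos(x)   ⇒   f'(x) = sin(x)
  g(x) = x·cos(x)   ⇒   g'(x) = -x·sin(x) + cos(x)
  lim(x→0) f'(x)/g'(x) = lim(x→0) (sin(x))/(-x·sin(x) + cos(x))
  = 0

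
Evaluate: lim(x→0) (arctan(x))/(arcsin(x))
This is a 0/0 indeterminate form.

Apply L'Hôpital's rule: differentiate numerator and denominator separately.
  f(x) = atan(x)   ⇒   f'(x) = 1/(x^2 + 1)
  g(x) = asin(x)   ⇒   g'(x) = 1/sqrt(1 - x^2)
  lim(x→0) f'(x)/g'(x) = lim(x→0) (1/(x^2 + 1))/(1/sqrt(1 - x^2))
  = 1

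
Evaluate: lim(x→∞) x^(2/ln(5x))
This is an exponential indeterminate form.

For exponential indeterminate forms, take the natural log:
  Let L = lim(x→∞) x^(2/ln(5x))
  Then ln(L) = lim(x→∞) [exponent × ln(base)]
  Evaluate using L'Hôpital or standard limits, then exponentiate.
  L = e²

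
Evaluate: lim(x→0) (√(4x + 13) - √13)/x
This is a standard limit.

Factor or rationalize the expression:
  lim(x→0) (√(4x + 13) - √13)/x = 2·sqrt(13)/13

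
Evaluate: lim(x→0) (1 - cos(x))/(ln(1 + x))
This is a 0/0 indeterminate form.

Apply L'Hôpital's rule: differentiate numerator and denominator separately.
  f(x) = 1 - cos(x)   ⇒   f'(x) = sin(x)
  g(x) = ln(x + 1)   ⇒   g'(x) = 1/(x + 1)
  lim(x→0) f'(x)/g'(x) = lim(x→0) (sin(x))/(1/(x + 1))
  = 0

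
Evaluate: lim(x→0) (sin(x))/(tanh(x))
This is a 0/0 indeterminate form.

Apply L'Hôpital's rule: differentiate numerator and denominator separately.
  f(x) = sin(x)   ⇒   f'(x) = cos(x)
  g(x) = tanh(x)   ⇒   g'(x) = 1 - tanh(x)^2
  lim(x→0) f'(x)/g'(x) = lim(x→0) (cos(x))/(1 - tanh(x)^2)
  = 1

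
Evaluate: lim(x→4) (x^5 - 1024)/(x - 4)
This is a standard limit.

Factor or rationalize the expression:
  lim(x→4) (x^5 - 1024)/(x - 4) = 1280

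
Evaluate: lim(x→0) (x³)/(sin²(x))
This is a 0/0 indeterminate form.

Apply L'Hôpital's rule: differentiate numerator and denominator separately.
  f(x) = x^3   ⇒   f'(x) = 3·x^2
  g(x) = sin(x)^2   ⇒   g'(x) = 2·sin(x)·cos(x)
  lim(x→0) f'(x)/g'(x) = lim(x→0) (3·x^2)/(2·sin(x)·cos(x))
  = 0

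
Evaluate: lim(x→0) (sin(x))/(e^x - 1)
This is a 0/0 indeterminate form.

Apply L'Hôpital's rule: differentiate numerator and denominator separately.
  f(x) = sin(x)   ⇒   f'(x) = cos(x)
  g(x) = e^(x) - 1   ⇒   g'(x) = e^(x)
  lim(x→0) f'(x)/g'(x) = lim(x→0) (cos(x))/(e^(x))
  = 1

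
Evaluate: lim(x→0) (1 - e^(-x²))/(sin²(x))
This is a 0/0 indeterminate form.

Apply L'Hôpital's rule: differentiate numerator and denominator separately.
  f(x) = 1 - e^(-x^2)   ⇒   f'(x) = 2·x·e^(-x^2)
  g(x) = sin(x)^2   ⇒   g'(x) = 2·sin(x)·cos(x)
  lim(x→0) f'(x)/g'(x) = lim(x→0) (2·x·e^(-x^2))/(2·sin(x)·cos(x))
  = 1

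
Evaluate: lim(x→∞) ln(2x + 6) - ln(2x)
This is an ∞-∞ indeterminate form.

Combine fractions or rationalize to convert ∞-∞ to 0/0 form:
  lim(x→∞) ln(2x + 6) - ln(2x) = 0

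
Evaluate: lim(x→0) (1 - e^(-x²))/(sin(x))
This is a 0/0 indeterminate form.

Apply L'Hôpital's rule: differentiate numerator and denominator separately.
  f(x) = 1 - e^(-x^2)   ⇒   f'(x) = 2·x·e^(-x^2)
  g(x) = sin(x)   ⇒   g'(x) = cos(x)
  lim(x→0) f'(x)/g'(x) = lim(x→0) (2·x·e^(-x^2))/(cos(x))
  = 0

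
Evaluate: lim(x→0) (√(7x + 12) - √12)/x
This is a standard limit.

Factor or rationalize the expression:
  lim(x→0) (√(7x + 12) - √12)/x = 7·sqrt(3)/12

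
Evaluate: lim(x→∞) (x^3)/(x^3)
This is an ∞/∞ indeterminate form.

Apply L'Hôpital's rule: differentiate numerator and denominator separately.
  f(x) = x^3   ⇒   f'(x) = 3·x^2
  g(x) = x^3   ⇒   g'(x) = 3·x^2
  lim(x→∞) f'(x)/g'(x) = lim(x→∞) (3·x^2)/(3·x^2)
  = 1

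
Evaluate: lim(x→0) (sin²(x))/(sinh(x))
This is a 0/0 indeterminate form.

Apply L'Hôpital's rule: differentiate numerator and denominator separately.
  f(x) = sin(x)^2   ⇒   f'(x) = 2·sin(x)·cos(x)
  g(x) = sinh(x)   ⇒   g'(x) = cosh(x)
  lim(x→0) f'(x)/g'(x) = lim(x→0) (2·sin(x)·cos(x))/(cosh(x))
  = 0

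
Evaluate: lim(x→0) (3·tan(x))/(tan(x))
This is a 0/0 indeterminate form.

Apply L'Hôpital's rule: differentiate numerator and denominator separately.
  f(x) = 3·tan(x)   ⇒   f'(x) = 3·tan(x)^2 + 3
  g(x) = tan(x)   ⇒   g'(x) = tan(x)^2 + 1
  lim(x→0) f'(x)/g'(x) = lim(x→0) (3·tan(x)^2 + 3)/(tan(x)^2 + 1)
  = 3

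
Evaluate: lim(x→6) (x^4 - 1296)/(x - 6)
This is a standard limit.

Factor or rationalize the expression:
  lim(x→6) (x^4 - 1296)/(x - 6) = 864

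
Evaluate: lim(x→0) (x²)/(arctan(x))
This is a 0/0 indeterminate form.

Apply L'Hôpital's rule: differentiate numerator and denominator separately.
  f(x) = x^2   ⇒   f'(x) = 2·x
  g(x) = atan(x)   ⇒   g'(x) = 1/(x^2 + 1)
  lim(x→0) f'(x)/g'(x) = lim(x→0) (2·x)/(1/(x^2 + 1))
  = 0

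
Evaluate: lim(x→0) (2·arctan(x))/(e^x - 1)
This is a 0/0 indeterminate form.

Apply L'Hôpital's rule: differentiate numerator and denominator separately.
  f(x) = 2·atan(x)   ⇒   f'(x) = 2/(x^2 + 1)
  g(x) = e^(x) - 1   ⇒   g'(x) = e^(x)
  lim(x→0) f'(x)/g'(x) = lim(x→0) (2/(x^2 + 1))/(e^(x))
  = 2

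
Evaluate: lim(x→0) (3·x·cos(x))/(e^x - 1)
This is a 0/0 indeterminate form.

Apply L'Hôpital's rule: differentiate numerator and denominator separately.
  f(x) = 3·x·cos(x)   ⇒   f'(x) = -3·x·sin(x) + 3·cos(x)
  g(x) = e^(x) - 1   ⇒   g'(x) = e^(x)
  lim(x→0) f'(x)/g'(x) = lim(x→0) (-3·x·sin(x) + 3·cos(x))/(e^(x))
  = 3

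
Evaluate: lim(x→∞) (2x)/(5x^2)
This is an ∞/∞ indeterminate form.

Apply L'Hôpital's rule: differentiate numerator and denominator separately.
  f(x) = 2·x   ⇒   f'(x) = 2
  g(x) = 5·x^2   ⇒   g'(x) = 10·x
  lim(x→∞) f'(x)/g'(x) = lim(x→∞) (2)/(10·x)
  = 0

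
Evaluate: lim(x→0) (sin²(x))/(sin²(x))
This is a 0/0 indeterminate form.

Apply L'Hôpital's rule: differentiate numerator and denominator separately.
  f(x) = sin(x)^2   ⇒   f'(x) = 2·sin(x)·cos(x)
  g(x) = sin(x)^2   ⇒   g'(x) = 2·sin(x)·cos(x)
  lim(x→0) f'(x)/g'(x) = lim(x→0) (2·sin(x)·cos(x))/(2·sin(x)·cos(x))
  = 1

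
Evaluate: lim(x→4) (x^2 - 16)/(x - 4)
This is a standard limit.

Factor or rationalize the expression:
  lim(x→4) (x^2 - 16)/(x - 4) = 8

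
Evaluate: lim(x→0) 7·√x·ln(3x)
This is a 0·∞ indeterminate form.

Rewrite 0·∞ as a quotient (0/0 or ∞/∞ form), then apply L'Hôpital's rule:
  lim(x→0) 7·√x·ln(3x) = 0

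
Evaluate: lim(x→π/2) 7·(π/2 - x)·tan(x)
This is a 0·∞ indeterminate form.

Rewrite 0·∞ as a quotient (0/0 or ∞/∞ form), then apply L'Hôpital's rule:
  lim(x→π/2) 7·(π/2 - x)·tan(x) = 7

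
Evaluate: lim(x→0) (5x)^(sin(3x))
This is an exponential indeterminate form.

For exponential indeterminate forms, take the natural log:
  Let L = lim(x→0) (5x)^(sin(3x))
  Then ln(L) = lim(x→0) [exponent × ln(base)]
  Evaluate using L'Hôpital or standard limits, then exponentiate.
  L = 1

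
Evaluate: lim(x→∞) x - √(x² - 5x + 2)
This is an ∞-∞ indeterminate form.

Combine fractions or rationalize to convert ∞-∞ to 0/0 form:
  lim(x→∞) x - √(x² - 5x + 2) = 5/2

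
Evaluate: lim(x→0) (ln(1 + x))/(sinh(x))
This is a 0/0 indeterminate form.

Apply L'Hôpital's rule: differentiate numerator and denominator separately.
  f(x) = ln(x + 1)   ⇒   f'(x) = 1/(x + 1)
  g(x) = sinh(x)   ⇒   g'(x) = cosh(x)
  lim(x→0) f'(x)/g'(x) = lim(x→0) (1/(x + 1))/(cosh(x))
  = 1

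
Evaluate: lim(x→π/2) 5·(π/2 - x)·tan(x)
This is a 0·∞ indeterminate form.

Rewrite 0·∞ as a quotient (0/0 or ∞/∞ form), then apply L'Hôpital's rule:
  lim(x→π/2) 5·(π/2 - x)·tan(x) = 5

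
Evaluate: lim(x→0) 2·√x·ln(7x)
This is a 0·∞ indeterminate form.

Rewrite 0·∞ as a quotient (0/0 or ∞/∞ form), then apply L'Hôpital's rule:
  lim(x→0) 2·√x·ln(7x) = 0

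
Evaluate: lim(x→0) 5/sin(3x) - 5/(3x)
This is an ∞-∞ indeterminate form.

Combine fractions or rationalize to convert ∞-∞ to 0/0 form:
  lim(x→0) 5/sin(3x) - 5/(3x) = 0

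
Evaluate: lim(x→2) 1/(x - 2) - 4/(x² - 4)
This is an ∞-∞ indeterminate form.

Combine fractions or rationalize to convert ∞-∞ to 0/0 form:
  lim(x→2) 1/(x - 2) - 4/(x² - 4) = 1/4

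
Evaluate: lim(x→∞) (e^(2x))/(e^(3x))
This is an ∞/∞ indeterminate form.

Apply L'Hôpital's rule: differentiate numerator and denominator separately.
  f(x) = e^(2·x)   ⇒   f'(x) = 2·e^(2·x)
  g(x) = e^(3·x)   ⇒   g'(x) = 3·e^(3·x)
  lim(x→∞) f'(x)/g'(x) = lim(x→∞) (2·e^(2·x))/(3·e^(3·x))
  = 0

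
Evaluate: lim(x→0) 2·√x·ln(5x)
This is a 0·∞ indeterminate form.

Rewrite 0·∞ as a quotient (0/0 or ∞/∞ form), then apply L'Hôpital's rule:
  lim(x→0) 2·√x·ln(5x) = 0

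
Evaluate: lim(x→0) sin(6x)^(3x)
This is an exponential indeterminate form.

For exponential indeterminate forms, take the natural log:
  Let L = lim(x→0) sin(6x)^(3x)
  Then ln(L) = lim(x→0) [exponent × ln(base)]
  Evaluate using L'Hôpital or standard limits, then exponentiate.
  L = 1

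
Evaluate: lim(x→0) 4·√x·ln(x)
This is a 0·∞ indeterminate form.

Rewrite 0·∞ as a quotient (0/0 or ∞/∞ form), then apply L'Hôpital's rule:
  lim(x→0) 4·√x·ln(x) = 0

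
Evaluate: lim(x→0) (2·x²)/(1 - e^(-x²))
This is a 0/0 indeterminate form.

Apply L'Hôpital's rule: differentiate numerator and denominator separately.
  f(x) = 2·x^2   ⇒   f'(x) = 4·x
  g(x) = 1 - e^(-x^2)   ⇒   g'(x) = 2·x·e^(-x^2)
  lim(x→0) f'(x)/g'(x) = lim(x→0) (4·x)/(2·x·e^(-x^2))
  = 2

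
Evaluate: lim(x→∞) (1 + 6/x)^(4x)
This is an exponential indeterminate form.

For exponential indeterminate forms, take the natural log:
  Let L = lim(x→∞) (1 + 6/x)^(4x)
  Then ln(L) = lim(x→∞) [exponent × ln(base)]
  Evaluate using L'Hôpital or standard limits, then exponentiate.
  L = e^(24)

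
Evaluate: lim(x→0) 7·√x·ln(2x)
This is a 0·∞ indeterminate form.

Rewrite 0·∞ as a quotient (0/0 or ∞/∞ form), then apply L'Hôpital's rule:
  lim(x→0) 7·√x·ln(2x) = 0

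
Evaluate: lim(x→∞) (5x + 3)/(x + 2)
This is an ∞/∞ indeterminate form.

Apply L'Hôpital's rule: differentiate numerator and denominator separately.
  f(x) = 5·x + 3   ⇒   f'(x) = 5
  g(x) = x + 2   ⇒   g'(x) = 1
  lim(x→∞) f'(x)/g'(x) = lim(x→∞) (5)/(1)
  = 5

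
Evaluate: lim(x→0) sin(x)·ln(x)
This is a 0·∞ indeterminate form.

Rewrite 0·∞ as a quotient (0/0 or ∞/∞ form), then apply L'Hôpital's rule:
  lim(x→0) sin(x)·ln(x) = 0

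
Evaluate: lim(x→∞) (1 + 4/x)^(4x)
This is an exponential indeterminate form.

For exponential indeterminate forms, take the natural log:
  Let L = lim(x→∞) (1 + 4/x)^(4x)
  Then ln(L) = lim(x→∞) [exponent × ln(base)]
  Evaluate using L'Hôpital or standard limits, then exponentiate.
  L = e^(16)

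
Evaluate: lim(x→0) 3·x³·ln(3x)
This is a 0·∞ indeterminate form.

Rewrite 0·∞ as a quotient (0/0 or ∞/∞ form), then apply L'Hôpital's rule:
  lim(x→0) 3·x³·ln(3x) = 0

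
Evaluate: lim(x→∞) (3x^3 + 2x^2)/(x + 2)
This is an ∞/∞ indeterminate form.

Apply L'Hôpital's rule: differentiate numerator and denominator separately.
  f(x) = 3·x^3 + 2·x^2   ⇒   f'(x) = 9·x^2 + 4·x
  g(x) = x + 2   ⇒   g'(x) = 1
  lim(x→∞) f'(x)/g'(x) = lim(x→∞) (9·x^2 + 4·x)/(1)
  = ∞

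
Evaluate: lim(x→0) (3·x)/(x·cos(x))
This is a 0/0 indeterminate form.

Apply L'Hôpital's rule: differentiate numerator and denominator separately.
  f(x) = 3·x   ⇒   f'(x) = 3
  g(x) = x·cos(x)   ⇒   g'(x) = -x·sin(x) + cos(x)
  lim(x→0) f'(x)/g'(x) = lim(x→0) (3)/(-x·sin(x) + cos(x))
  = 3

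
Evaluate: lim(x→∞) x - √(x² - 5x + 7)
This is an ∞-∞ indeterminate form.

Combine fractions or rationalize to convert ∞-∞ to 0/0 form:
  lim(x→∞) x - √(x² - 5x + 7) = 5/2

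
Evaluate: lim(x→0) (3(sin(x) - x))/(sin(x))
This is a 0/0 indeterminate form.

Apply L'Hôpital's rule: differentiate numerator and denominator separately.
  f(x) = -3·x + 3·sin(x)   ⇒   f'(x) = 3·cos(x) - 3
  g(x) = sin(x)   ⇒   g'(x) = cos(x)
  lim(x→0) f'(x)/g'(x) = lim(x→0) (3·cos(x) - 3)/(cos(x))
  = 0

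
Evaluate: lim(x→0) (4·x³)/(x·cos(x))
This is a 0/0 indeterminate form.

Apply L'Hôpital's rule: differentiate numerator and denominator separately.
  f(x) = 4·x^3   ⇒   f'(x) = 12·x^2
  g(x) = x·cos(x)   ⇒   g'(x) = -x·sin(x) + cos(x)
  lim(x→0) f'(x)/g'(x) = lim(x→0) (12·x^2)/(-x·sin(x) + cos(x))
  = 0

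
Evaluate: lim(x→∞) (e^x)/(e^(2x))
This is an ∞/∞ indeterminate form.

Apply L'Hôpital's rule: differentiate numerator and denominator separately.
  f(x) = e^(x)   ⇒   f'(x) = e^(x)
  g(x) = e^(2·x)   ⇒   g'(x) = 2·e^(2·x)
  lim(x→∞) f'(x)/g'(x) = lim(x→∞) (e^(x))/(2·e^(2·x))
  = 0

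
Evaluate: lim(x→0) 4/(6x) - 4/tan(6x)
This is an ∞-∞ indeterminate form.

Combine fractions or rationalize to convert ∞-∞ to 0/0 form:
  lim(x→0) 4/(6x) - 4/tan(6x) = 0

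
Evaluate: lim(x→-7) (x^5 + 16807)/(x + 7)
This is a standard limit.

Factor or rationalize the expression:
  lim(x→-7) (x^5 + 16807)/(x + 7) = 12005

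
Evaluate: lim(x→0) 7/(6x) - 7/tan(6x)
This is an ∞-∞ indeterminate form.

Combine fractions or rationalize to convert ∞-∞ to 0/0 form:
  lim(x→0) 7/(6x) - 7/tan(6x) = 0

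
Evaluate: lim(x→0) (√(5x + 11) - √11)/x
This is a standard limit.

Factor or rationalize the expression:
  lim(x→0) (√(5x + 11) - √11)/x = 5·sqrt(11)/22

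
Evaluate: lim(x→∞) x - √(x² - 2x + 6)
This is an ∞-∞ indeterminate form.

Combine fractions or rationalize to convert ∞-∞ to 0/0 form:
  lim(x→∞) x - √(x² - 2x + 6) = 1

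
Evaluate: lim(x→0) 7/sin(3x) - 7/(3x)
This is an ∞-∞ indeterminate form.

Combine fractions or rationalize to convert ∞-∞ to 0/0 form:
  lim(x→0) 7/sin(3x) - 7/(3x) = 0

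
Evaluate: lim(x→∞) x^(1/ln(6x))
This is an exponential indeterminate form.

For exponential indeterminate forms, take the natural log:
  Let L = lim(x→∞) x^(1/ln(6x))
  Then ln(L) = lim(x→∞) [exponent × ln(base)]
  Evaluate using L'Hôpital or standard limits, then exponentiate.
  L = e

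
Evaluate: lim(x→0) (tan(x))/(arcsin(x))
This is a 0/0 indeterminate form.

Apply L'Hôpital's rule: differentiate numerator and denominator separately.
  f(x) = tan(x)   ⇒   f'(x) = tan(x)^2 + 1
  g(x) = asin(x)   ⇒   g'(x) = 1/sqrt(1 - x^2)
  lim(x→0) f'(x)/g'(x) = lim(x→0) (tan(x)^2 + 1)/(1/sqrt(1 - x^2))
  = 1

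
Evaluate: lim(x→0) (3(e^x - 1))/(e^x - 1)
This is a 0/0 indeterminate form.

Apply L'Hôpital's rule: differentiate numerator and denominator separately.
  f(x) = 3·e^(x) - 3   ⇒   f'(x) = 3·e^(x)
  g(x) = e^(x) - 1   ⇒   g'(x) = e^(x)
  lim(x→0) f'(x)/g'(x) = lim(x→0) (3·e^(x))/(e^(x))
  = 3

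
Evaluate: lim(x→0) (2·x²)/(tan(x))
This is a 0/0 indeterminate form.

Apply L'Hôpital's rule: differentiate numerator and denominator separately.
  f(x) = 2·x^2   ⇒   f'(x) = 4·x
  g(x) = tan(x)   ⇒   g'(x) = tan(x)^2 + 1
  lim(x→0) f'(x)/g'(x) = lim(x→0) (4·x)/(tan(x)^2 + 1)
  = 0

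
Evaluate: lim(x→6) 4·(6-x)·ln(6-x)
This is a 0·∞ indeterminate form.

Rewrite 0·∞ as a quotient (0/0 or ∞/∞ form), then apply L'Hôpital's rule:
  lim(x→6) 4·(6-x)·ln(6-x) = 0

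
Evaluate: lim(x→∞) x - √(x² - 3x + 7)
This is an ∞-∞ indeterminate form.

Combine fractions or rationalize to convert ∞-∞ to 0/0 form:
  lim(x→∞) x - √(x² - 3x + 7) = 3/2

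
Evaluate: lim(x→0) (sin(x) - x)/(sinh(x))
This is a 0/0 indeterminate form.

Apply L'Hôpital's rule: differentiate numerator and denominator separately.
  f(x) = -x + sin(x)   ⇒   f'(x) = cos(x) - 1
  g(x) = sinh(x)   ⇒   g'(x) = cosh(x)
  lim(x→0) f'(x)/g'(x) = lim(x→0) (cos(x) - 1)/(cosh(x))
  = 0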